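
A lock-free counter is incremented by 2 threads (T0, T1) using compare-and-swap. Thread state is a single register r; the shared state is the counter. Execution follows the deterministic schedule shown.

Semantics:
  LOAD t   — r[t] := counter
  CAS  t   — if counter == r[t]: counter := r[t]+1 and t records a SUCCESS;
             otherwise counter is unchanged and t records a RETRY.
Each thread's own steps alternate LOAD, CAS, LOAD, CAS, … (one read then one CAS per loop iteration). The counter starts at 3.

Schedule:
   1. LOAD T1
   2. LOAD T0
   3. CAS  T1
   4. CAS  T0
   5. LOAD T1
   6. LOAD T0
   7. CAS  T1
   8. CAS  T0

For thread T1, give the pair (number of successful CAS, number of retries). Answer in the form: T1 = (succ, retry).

[1] T1.load  rd  (counter 3, T1.r 3)
[2] T0.load  rd  (counter 3, T0.r 3)
[3] T1.cas  hit  (counter 4, T1.r 3)
[4] T0.cas  miss  (counter 4, T0.r 3)
[5] T1.load  rd  (counter 4, T1.r 4)
[6] T0.load  rd  (counter 4, T0.r 4)
[7] T1.cas  hit  (counter 5, T1.r 4)
[8] T0.cas  miss  (counter 5, T0.r 4)

T1 = (2, 0)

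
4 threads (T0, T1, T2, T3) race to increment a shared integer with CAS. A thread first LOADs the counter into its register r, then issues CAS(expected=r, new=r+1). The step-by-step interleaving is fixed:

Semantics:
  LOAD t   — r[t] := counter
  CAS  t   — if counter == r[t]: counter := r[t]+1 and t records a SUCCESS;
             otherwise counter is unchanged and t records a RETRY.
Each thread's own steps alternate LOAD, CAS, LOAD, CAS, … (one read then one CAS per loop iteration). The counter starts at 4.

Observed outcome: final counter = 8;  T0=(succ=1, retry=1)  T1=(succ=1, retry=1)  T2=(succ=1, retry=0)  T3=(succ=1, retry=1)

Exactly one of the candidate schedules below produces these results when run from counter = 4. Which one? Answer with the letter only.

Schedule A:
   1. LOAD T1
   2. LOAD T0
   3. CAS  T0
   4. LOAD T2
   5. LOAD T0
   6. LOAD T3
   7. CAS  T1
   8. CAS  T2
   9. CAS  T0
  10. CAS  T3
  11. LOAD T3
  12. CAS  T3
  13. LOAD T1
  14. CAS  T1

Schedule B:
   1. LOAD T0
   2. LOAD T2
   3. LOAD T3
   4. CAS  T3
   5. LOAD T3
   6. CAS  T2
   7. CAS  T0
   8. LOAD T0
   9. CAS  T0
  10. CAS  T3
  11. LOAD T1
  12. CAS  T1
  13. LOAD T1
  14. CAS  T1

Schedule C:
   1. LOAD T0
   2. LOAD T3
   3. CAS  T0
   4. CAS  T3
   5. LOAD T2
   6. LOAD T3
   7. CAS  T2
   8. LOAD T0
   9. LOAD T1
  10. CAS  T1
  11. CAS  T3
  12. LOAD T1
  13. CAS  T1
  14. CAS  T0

A

Simulating candidate A:
#1 T1 reads 4
#2 T0 reads 4
#3 T0 CAS(4→5) writes; counter now 5
#4 T2 reads 5
#5 T0 reads 5
#6 T3 reads 5
#7 T1 CAS(4→5) fails; counter now 5
#8 T2 CAS(5→6) writes; counter now 6
#9 T0 CAS(5→6) fails; counter now 6
#10 T3 CAS(5→6) fails; counter now 6
#11 T3 reads 6
#12 T3 CAS(6→7) writes; counter now 7
#13 T1 reads 7
#14 T1 CAS(7→8) writes; counter now 8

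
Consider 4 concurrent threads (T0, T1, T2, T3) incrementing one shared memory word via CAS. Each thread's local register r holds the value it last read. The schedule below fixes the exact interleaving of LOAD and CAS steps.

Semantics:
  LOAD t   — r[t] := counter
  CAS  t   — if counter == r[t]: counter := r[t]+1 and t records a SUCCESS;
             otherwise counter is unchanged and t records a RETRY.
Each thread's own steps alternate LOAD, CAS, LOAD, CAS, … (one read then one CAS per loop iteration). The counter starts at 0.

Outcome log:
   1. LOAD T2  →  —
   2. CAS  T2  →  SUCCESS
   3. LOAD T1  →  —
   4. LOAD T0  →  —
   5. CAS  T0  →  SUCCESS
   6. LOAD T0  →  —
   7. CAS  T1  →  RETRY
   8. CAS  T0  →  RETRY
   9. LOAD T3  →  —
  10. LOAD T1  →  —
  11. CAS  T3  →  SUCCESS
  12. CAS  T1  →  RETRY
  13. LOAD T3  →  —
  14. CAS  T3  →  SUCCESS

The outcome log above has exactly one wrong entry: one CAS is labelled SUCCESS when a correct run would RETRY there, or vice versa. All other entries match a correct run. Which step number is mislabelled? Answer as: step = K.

Reference trace:
[1] T2.load  rd  (counter 0, T2.r 0)
[2] T2.cas  hit  (counter 1, T2.r 0)
[3] T1.load  rd  (counter 1, T1.r 1)
[4] T0.load  rd  (counter 1, T0.r 1)
[5] T0.cas  hit  (counter 2, T0.r 1)
[6] T0.load  rd  (counter 2, T0.r 2)
[7] T1.cas  miss  (counter 2, T1.r 1)
[8] T0.cas  hit  (counter 3, T0.r 2)
[9] T3.load  rd  (counter 3, T3.r 3)
[10] T1.load  rd  (counter 3, T1.r 3)
[11] T3.cas  hit  (counter 4, T3.r 3)
[12] T1.cas  miss  (counter 4, T1.r 3)
[13] T3.load  rd  (counter 4, T3.r 4)
[14] T3.cas  hit  (counter 5, T3.r 4)
Flip is step 8.

step = 8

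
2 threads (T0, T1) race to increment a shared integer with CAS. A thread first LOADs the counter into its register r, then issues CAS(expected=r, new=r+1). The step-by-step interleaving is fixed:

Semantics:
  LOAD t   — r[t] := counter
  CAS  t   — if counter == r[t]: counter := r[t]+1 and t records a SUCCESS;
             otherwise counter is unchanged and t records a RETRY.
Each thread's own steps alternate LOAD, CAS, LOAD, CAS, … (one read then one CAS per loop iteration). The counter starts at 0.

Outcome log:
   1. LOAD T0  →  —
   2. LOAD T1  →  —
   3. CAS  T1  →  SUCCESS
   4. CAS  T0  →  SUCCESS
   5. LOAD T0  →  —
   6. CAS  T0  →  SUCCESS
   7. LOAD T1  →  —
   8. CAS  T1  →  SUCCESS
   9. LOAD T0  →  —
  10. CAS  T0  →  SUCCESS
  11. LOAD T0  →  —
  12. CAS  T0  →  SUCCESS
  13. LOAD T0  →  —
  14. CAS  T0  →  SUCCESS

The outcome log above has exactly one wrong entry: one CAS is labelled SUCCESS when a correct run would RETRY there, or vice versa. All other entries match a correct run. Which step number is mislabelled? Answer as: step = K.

Correct run:
[1] T0.load  rd  (counter 0, T0.r 0)
[2] T1.load  rd  (counter 0, T1.r 0)
[3] T1.cas  hit  (counter 1, T1.r 0)
[4] T0.cas  miss  (counter 1, T0.r 0)
[5] T0.load  rd  (counter 1, T0.r 1)
[6] T0.cas  hit  (counter 2, T0.r 1)
[7] T1.load  rd  (counter 2, T1.r 2)
[8] T1.cas  hit  (counter 3, T1.r 2)
[9] T0.load  rd  (counter 3, T0.r 3)
[10] T0.cas  hit  (counter 4, T0.r 3)
[11] T0.load  rd  (counter 4, T0.r 4)
[12] T0.cas  hit  (counter 5, T0.r 4)
[13] T0.load  rd  (counter 5, T0.r 5)
[14] T0.cas  hit  (counter 6, T0.r 5)
Mismatch at 4.

step = 4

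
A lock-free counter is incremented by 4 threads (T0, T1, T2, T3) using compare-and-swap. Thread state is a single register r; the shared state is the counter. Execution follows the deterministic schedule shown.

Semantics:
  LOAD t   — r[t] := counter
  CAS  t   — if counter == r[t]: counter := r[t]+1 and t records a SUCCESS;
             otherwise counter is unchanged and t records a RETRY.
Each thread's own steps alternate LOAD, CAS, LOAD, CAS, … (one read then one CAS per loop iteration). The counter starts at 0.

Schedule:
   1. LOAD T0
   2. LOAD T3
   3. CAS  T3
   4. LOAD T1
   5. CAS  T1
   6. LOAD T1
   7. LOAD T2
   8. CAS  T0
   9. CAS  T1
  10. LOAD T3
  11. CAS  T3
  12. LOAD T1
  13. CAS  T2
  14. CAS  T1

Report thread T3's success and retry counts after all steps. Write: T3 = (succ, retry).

T3 = (2, 0)

step 1: T0 LOAD ⇒ load; ctr=0 reg=0
step 2: T3 LOAD ⇒ load; ctr=0 reg=0
step 3: T3 CAS ⇒ ok; ctr=1 reg=0
step 4: T1 LOAD ⇒ load; ctr=1 reg=1
step 5: T1 CAS ⇒ ok; ctr=2 reg=1
step 6: T1 LOAD ⇒ load; ctr=2 reg=2
step 7: T2 LOAD ⇒ load; ctr=2 reg=2
step 8: T0 CAS ⇒ retry; ctr=2 reg=0
step 9: T1 CAS ⇒ ok; ctr=3 reg=2
step 10: T3 LOAD ⇒ load; ctr=3 reg=3
step 11: T3 CAS ⇒ ok; ctr=4 reg=3
step 12: T1 LOAD ⇒ load; ctr=4 reg=4
step 13: T2 CAS ⇒ retry; ctr=4 reg=2
step 14: T1 CAS ⇒ ok; ctr=5 reg=4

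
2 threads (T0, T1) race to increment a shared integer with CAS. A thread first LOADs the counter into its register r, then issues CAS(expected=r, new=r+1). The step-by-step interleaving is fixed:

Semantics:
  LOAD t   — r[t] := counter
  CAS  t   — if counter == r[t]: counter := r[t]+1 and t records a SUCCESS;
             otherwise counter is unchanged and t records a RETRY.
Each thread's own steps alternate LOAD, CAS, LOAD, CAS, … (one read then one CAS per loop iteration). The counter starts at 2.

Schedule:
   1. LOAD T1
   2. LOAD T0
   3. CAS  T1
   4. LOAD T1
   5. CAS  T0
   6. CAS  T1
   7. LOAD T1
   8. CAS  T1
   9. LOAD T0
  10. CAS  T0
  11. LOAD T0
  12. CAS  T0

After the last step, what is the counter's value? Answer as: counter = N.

1. LOAD T1 → mem=2 r[T1]=2 [LOAD]
2. LOAD T0 → mem=2 r[T0]=2 [LOAD]
3. CAS T1 → mem=3 r[T1]=2 [OK]
4. LOAD T1 → mem=3 r[T1]=3 [LOAD]
5. CAS T0 → mem=3 r[T0]=2 [RETRY]
6. CAS T1 → mem=4 r[T1]=3 [OK]
7. LOAD T1 → mem=4 r[T1]=4 [LOAD]
8. CAS T1 → mem=5 r[T1]=4 [OK]
9. LOAD T0 → mem=5 r[T0]=5 [LOAD]
10. CAS T0 → mem=6 r[T0]=5 [OK]
11. LOAD T0 → mem=6 r[T0]=6 [LOAD]
12. CAS T0 → mem=7 r[T0]=6 [OK]

counter = 7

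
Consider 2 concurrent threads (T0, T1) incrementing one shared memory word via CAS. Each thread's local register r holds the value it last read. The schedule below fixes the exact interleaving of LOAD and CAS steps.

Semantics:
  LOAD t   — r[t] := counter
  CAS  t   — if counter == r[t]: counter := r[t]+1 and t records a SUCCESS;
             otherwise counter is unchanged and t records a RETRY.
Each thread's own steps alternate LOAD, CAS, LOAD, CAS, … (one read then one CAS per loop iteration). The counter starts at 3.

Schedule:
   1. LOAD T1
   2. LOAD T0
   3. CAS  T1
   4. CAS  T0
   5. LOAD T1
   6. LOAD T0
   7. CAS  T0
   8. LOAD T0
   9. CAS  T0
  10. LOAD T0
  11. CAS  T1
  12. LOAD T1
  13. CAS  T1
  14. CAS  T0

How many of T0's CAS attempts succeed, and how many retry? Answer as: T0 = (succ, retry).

T0 = (2, 2)

[1] T1.load  rd  (counter 3, T1.r 3)
[2] T0.load  rd  (counter 3, T0.r 3)
[3] T1.cas  hit  (counter 4, T1.r 3)
[4] T0.cas  miss  (counter 4, T0.r 3)
[5] T1.load  rd  (counter 4, T1.r 4)
[6] T0.load  rd  (counter 4, T0.r 4)
[7] T0.cas  hit  (counter 5, T0.r 4)
[8] T0.load  rd  (counter 5, T0.r 5)
[9] T0.cas  hit  (counter 6, T0.r 5)
[10] T0.load  rd  (counter 6, T0.r 6)
[11] T1.cas  miss  (counter 6, T1.r 4)
[12] T1.load  rd  (counter 6, T1.r 6)
[13] T1.cas  hit  (counter 7, T1.r 6)
[14] T0.cas  miss  (counter 7, T0.r 6)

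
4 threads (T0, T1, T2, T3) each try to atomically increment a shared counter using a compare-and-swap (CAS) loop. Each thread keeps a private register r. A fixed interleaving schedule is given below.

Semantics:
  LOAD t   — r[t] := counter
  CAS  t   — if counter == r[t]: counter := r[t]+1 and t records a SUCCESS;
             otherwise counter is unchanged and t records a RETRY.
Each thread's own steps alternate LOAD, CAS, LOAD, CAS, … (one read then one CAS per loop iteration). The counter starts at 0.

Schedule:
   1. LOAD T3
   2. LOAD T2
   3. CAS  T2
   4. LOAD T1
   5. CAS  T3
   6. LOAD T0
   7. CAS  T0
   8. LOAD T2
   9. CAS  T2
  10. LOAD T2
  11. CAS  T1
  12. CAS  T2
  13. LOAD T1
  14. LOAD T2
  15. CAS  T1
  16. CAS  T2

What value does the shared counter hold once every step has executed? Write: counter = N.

counter = 5

#1 T3 reads 0
#2 T2 reads 0
#3 T2 CAS(0→1) writes; counter now 1
#4 T1 reads 1
#5 T3 CAS(0→1) fails; counter now 1
#6 T0 reads 1
#7 T0 CAS(1→2) writes; counter now 2
#8 T2 reads 2
#9 T2 CAS(2→3) writes; counter now 3
#10 T2 reads 3
#11 T1 CAS(1→2) fails; counter now 3
#12 T2 CAS(3→4) writes; counter now 4
#13 T1 reads 4
#14 T2 reads 4
#15 T1 CAS(4→5) writes; counter now 5
#16 T2 CAS(4→5) fails; counter now 5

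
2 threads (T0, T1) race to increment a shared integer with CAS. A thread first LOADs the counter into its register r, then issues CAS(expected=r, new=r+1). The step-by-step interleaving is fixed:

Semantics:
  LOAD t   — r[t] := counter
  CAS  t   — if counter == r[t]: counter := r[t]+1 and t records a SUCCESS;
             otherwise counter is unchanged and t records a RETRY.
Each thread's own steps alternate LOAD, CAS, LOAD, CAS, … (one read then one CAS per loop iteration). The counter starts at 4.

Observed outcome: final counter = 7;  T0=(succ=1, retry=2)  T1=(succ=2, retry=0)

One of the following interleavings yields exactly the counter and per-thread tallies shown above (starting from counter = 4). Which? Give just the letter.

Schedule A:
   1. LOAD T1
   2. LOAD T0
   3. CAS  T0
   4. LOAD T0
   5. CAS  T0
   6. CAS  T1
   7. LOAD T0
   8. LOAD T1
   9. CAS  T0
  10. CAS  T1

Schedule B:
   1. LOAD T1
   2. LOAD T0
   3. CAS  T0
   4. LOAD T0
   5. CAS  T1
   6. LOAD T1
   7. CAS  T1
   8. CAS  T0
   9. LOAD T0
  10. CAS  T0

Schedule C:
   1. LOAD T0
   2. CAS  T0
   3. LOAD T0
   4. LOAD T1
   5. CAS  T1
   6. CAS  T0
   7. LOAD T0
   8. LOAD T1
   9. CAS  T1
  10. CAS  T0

C

Simulating candidate C:
step 1: T0 LOAD ⇒ load; ctr=4 reg=4
step 2: T0 CAS ⇒ ok; ctr=5 reg=4
step 3: T0 LOAD ⇒ load; ctr=5 reg=5
step 4: T1 LOAD ⇒ load; ctr=5 reg=5
step 5: T1 CAS ⇒ ok; ctr=6 reg=5
step 6: T0 CAS ⇒ retry; ctr=6 reg=5
step 7: T0 LOAD ⇒ load; ctr=6 reg=6
step 8: T1 LOAD ⇒ load; ctr=6 reg=6
step 9: T1 CAS ⇒ ok; ctr=7 reg=6
step 10: T0 CAS ⇒ retry; ctr=7 reg=6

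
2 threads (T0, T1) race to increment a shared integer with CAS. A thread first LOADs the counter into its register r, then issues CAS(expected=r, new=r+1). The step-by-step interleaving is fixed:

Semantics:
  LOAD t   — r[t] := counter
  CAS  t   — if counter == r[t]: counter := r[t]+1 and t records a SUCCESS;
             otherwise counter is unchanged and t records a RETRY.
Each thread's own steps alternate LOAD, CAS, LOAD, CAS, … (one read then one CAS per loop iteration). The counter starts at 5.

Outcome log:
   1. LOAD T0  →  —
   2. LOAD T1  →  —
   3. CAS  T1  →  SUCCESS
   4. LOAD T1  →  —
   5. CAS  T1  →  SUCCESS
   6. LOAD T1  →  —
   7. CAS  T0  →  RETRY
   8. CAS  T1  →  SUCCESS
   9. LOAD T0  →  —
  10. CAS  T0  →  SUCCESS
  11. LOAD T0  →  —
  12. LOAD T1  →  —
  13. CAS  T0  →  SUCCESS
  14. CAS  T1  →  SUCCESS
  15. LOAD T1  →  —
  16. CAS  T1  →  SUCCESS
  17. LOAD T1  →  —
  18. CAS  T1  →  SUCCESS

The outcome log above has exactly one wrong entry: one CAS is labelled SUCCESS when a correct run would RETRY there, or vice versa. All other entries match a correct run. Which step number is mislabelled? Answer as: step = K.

step = 14

Re-executing:
#1 T0 reads 5
#2 T1 reads 5
#3 T1 CAS(5→6) writes; counter now 6
#4 T1 reads 6
#5 T1 CAS(6→7) writes; counter now 7
#6 T1 reads 7
#7 T0 CAS(5→6) fails; counter now 7
#8 T1 CAS(7→8) writes; counter now 8
#9 T0 reads 8
#10 T0 CAS(8→9) writes; counter now 9
#11 T0 reads 9
#12 T1 reads 9
#13 T0 CAS(9→10) writes; counter now 10
#14 T1 CAS(9→10) fails; counter now 10
#15 T1 reads 10
#16 T1 CAS(10→11) writes; counter now 11
#17 T1 reads 11
#18 T1 CAS(11→12) writes; counter now 12
Log disagrees first at step 14.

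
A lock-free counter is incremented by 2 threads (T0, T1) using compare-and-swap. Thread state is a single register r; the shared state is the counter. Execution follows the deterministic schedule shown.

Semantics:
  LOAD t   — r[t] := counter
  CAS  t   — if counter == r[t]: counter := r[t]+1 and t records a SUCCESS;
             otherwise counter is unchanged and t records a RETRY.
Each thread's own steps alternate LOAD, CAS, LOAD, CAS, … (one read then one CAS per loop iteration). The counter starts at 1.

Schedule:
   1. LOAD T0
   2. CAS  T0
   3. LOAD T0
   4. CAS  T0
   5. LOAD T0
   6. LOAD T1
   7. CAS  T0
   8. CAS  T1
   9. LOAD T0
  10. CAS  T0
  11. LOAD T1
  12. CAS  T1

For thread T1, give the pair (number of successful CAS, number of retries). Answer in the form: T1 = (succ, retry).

#1 T0 reads 1
#2 T0 CAS(1→2) writes; counter now 2
#3 T0 reads 2
#4 T0 CAS(2→3) writes; counter now 3
#5 T0 reads 3
#6 T1 reads 3
#7 T0 CAS(3→4) writes; counter now 4
#8 T1 CAS(3→4) fails; counter now 4
#9 T0 reads 4
#10 T0 CAS(4→5) writes; counter now 5
#11 T1 reads 5
#12 T1 CAS(5→6) writes; counter now 6

T1 = (1, 1)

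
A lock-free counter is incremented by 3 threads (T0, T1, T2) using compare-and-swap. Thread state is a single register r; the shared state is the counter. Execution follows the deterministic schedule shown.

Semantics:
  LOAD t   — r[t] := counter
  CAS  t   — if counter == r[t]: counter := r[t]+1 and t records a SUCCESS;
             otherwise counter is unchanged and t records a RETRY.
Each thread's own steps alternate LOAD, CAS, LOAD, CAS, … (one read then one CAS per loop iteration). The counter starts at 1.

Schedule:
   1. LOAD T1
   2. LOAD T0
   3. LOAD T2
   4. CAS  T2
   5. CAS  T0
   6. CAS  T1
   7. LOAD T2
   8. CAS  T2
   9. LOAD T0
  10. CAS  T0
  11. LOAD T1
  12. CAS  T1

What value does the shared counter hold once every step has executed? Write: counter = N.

counter = 5

T1 LOAD — after: cnt=1, r=1 — load
T0 LOAD — after: cnt=1, r=1 — load
T2 LOAD — after: cnt=1, r=1 — load
T2 CAS — after: cnt=2, r=1 — ok
T0 CAS — after: cnt=2, r=1 — retry
T1 CAS — after: cnt=2, r=1 — retry
T2 LOAD — after: cnt=2, r=2 — load
T2 CAS — after: cnt=3, r=2 — ok
T0 LOAD — after: cnt=3, r=3 — load
T0 CAS — after: cnt=4, r=3 — ok
T1 LOAD — after: cnt=4, r=4 — load
T1 CAS — after: cnt=5, r=4 — ok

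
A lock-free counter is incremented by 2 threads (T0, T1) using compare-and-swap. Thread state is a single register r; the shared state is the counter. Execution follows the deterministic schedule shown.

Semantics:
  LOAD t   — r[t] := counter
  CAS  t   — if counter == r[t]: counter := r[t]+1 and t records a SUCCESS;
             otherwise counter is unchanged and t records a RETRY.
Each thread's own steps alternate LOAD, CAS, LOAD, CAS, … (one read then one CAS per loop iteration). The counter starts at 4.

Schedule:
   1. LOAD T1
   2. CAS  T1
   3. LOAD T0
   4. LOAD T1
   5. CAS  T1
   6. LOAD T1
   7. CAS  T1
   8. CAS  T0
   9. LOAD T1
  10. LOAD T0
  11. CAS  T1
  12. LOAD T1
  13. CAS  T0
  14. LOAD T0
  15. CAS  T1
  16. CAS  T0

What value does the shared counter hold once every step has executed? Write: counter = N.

counter = 9

step 1: T1 LOAD ⇒ load; ctr=4 reg=4
step 2: T1 CAS ⇒ ok; ctr=5 reg=4
step 3: T0 LOAD ⇒ load; ctr=5 reg=5
step 4: T1 LOAD ⇒ load; ctr=5 reg=5
step 5: T1 CAS ⇒ ok; ctr=6 reg=5
step 6: T1 LOAD ⇒ load; ctr=6 reg=6
step 7: T1 CAS ⇒ ok; ctr=7 reg=6
step 8: T0 CAS ⇒ retry; ctr=7 reg=5
step 9: T1 LOAD ⇒ load; ctr=7 reg=7
step 10: T0 LOAD ⇒ load; ctr=7 reg=7
step 11: T1 CAS ⇒ ok; ctr=8 reg=7
step 12: T1 LOAD ⇒ load; ctr=8 reg=8
step 13: T0 CAS ⇒ retry; ctr=8 reg=7
step 14: T0 LOAD ⇒ load; ctr=8 reg=8
step 15: T1 CAS ⇒ ok; ctr=9 reg=8
step 16: T0 CAS ⇒ retry; ctr=9 reg=8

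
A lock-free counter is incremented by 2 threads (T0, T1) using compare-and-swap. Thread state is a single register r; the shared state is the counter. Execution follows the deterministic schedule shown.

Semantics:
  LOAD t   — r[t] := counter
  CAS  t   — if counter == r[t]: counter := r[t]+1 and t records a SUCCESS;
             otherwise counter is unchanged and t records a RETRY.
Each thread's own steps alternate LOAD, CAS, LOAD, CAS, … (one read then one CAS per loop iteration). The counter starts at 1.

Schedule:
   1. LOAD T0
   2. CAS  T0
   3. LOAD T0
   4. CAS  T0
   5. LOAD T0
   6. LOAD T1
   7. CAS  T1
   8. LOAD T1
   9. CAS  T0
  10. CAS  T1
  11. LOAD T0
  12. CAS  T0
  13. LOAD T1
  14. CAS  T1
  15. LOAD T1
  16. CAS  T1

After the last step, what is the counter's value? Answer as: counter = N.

counter = 8

   1) LOAD T0:  M=1  r_T0=1
   2) CAS  T0:  M=2  r_T0=1 ✓
   3) LOAD T0:  M=2  r_T0=2
   4) CAS  T0:  M=3  r_T0=2 ✓
   5) LOAD T0:  M=3  r_T0=3
   6) LOAD T1:  M=3  r_T1=3
   7) CAS  T1:  M=4  r_T1=3 ✓
   8) LOAD T1:  M=4  r_T1=4
   9) CAS  T0:  M=4  r_T0=3 ✗
  10) CAS  T1:  M=5  r_T1=4 ✓
  11) LOAD T0:  M=5  r_T0=5
  12) CAS  T0:  M=6  r_T0=5 ✓
  13) LOAD T1:  M=6  r_T1=6
  14) CAS  T1:  M=7  r_T1=6 ✓
  15) LOAD T1:  M=7  r_T1=7
  16) CAS  T1:  M=8  r_T1=7 ✓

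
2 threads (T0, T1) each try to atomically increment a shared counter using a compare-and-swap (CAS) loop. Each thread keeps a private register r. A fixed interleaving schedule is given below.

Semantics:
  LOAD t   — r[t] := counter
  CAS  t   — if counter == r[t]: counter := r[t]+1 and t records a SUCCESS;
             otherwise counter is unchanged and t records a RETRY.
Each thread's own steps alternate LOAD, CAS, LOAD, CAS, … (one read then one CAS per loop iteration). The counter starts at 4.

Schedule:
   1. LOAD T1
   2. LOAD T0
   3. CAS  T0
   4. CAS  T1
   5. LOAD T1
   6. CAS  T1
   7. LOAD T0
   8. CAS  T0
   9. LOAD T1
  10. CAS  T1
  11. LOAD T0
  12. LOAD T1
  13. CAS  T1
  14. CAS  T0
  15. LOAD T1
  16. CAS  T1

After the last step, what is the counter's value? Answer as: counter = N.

counter = 10

step 1: T1 LOAD ⇒ load; ctr=4 reg=4
step 2: T0 LOAD ⇒ load; ctr=4 reg=4
step 3: T0 CAS ⇒ ok; ctr=5 reg=4
step 4: T1 CAS ⇒ retry; ctr=5 reg=4
step 5: T1 LOAD ⇒ load; ctr=5 reg=5
step 6: T1 CAS ⇒ ok; ctr=6 reg=5
step 7: T0 LOAD ⇒ load; ctr=6 reg=6
step 8: T0 CAS ⇒ ok; ctr=7 reg=6
step 9: T1 LOAD ⇒ load; ctr=7 reg=7
step 10: T1 CAS ⇒ ok; ctr=8 reg=7
step 11: T0 LOAD ⇒ load; ctr=8 reg=8
step 12: T1 LOAD ⇒ load; ctr=8 reg=8
step 13: T1 CAS ⇒ ok; ctr=9 reg=8
step 14: T0 CAS ⇒ retry; ctr=9 reg=8
step 15: T1 LOAD ⇒ load; ctr=9 reg=9
step 16: T1 CAS ⇒ ok; ctr=10 reg=9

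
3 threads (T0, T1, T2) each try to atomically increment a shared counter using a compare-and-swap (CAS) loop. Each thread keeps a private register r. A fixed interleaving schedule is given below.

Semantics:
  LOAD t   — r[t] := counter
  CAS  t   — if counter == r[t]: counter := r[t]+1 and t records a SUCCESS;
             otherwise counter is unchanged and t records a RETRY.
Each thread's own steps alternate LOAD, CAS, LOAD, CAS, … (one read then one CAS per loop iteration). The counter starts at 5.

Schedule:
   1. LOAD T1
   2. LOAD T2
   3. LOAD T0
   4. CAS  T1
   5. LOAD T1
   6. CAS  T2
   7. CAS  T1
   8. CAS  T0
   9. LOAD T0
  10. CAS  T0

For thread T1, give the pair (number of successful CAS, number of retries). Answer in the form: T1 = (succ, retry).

T1 = (2, 0)

step 1: T1 LOAD ⇒ load; ctr=5 reg=5
step 2: T2 LOAD ⇒ load; ctr=5 reg=5
step 3: T0 LOAD ⇒ load; ctr=5 reg=5
step 4: T1 CAS ⇒ ok; ctr=6 reg=5
step 5: T1 LOAD ⇒ load; ctr=6 reg=6
step 6: T2 CAS ⇒ retry; ctr=6 reg=5
step 7: T1 CAS ⇒ ok; ctr=7 reg=6
step 8: T0 CAS ⇒ retry; ctr=7 reg=5
step 9: T0 LOAD ⇒ load; ctr=7 reg=7
step 10: T0 CAS ⇒ ok; ctr=8 reg=7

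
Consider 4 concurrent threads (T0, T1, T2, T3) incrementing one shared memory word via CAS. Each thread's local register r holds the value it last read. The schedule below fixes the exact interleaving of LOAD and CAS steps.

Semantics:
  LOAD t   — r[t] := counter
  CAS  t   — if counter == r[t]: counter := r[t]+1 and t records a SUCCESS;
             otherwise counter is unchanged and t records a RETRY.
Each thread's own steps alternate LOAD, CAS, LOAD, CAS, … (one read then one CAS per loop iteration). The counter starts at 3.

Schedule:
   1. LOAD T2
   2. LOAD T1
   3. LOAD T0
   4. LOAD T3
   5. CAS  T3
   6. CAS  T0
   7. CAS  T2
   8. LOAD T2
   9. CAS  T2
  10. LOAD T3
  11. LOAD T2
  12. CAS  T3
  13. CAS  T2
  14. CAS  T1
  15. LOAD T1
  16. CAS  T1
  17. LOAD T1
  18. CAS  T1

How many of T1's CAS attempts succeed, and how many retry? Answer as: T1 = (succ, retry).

T2 LOAD — after: cnt=3, r=3 — load
T1 LOAD — after: cnt=3, r=3 — load
T0 LOAD — after: cnt=3, r=3 — load
T3 LOAD — after: cnt=3, r=3 — load
T3 CAS — after: cnt=4, r=3 — ok
T0 CAS — after: cnt=4, r=3 — retry
T2 CAS — after: cnt=4, r=3 — retry
T2 LOAD — after: cnt=4, r=4 — load
T2 CAS — after: cnt=5, r=4 — ok
T3 LOAD — after: cnt=5, r=5 — load
T2 LOAD — after: cnt=5, r=5 — load
T3 CAS — after: cnt=6, r=5 — ok
T2 CAS — after: cnt=6, r=5 — retry
T1 CAS — after: cnt=6, r=3 — retry
T1 LOAD — after: cnt=6, r=6 — load
T1 CAS — after: cnt=7, r=6 — ok
T1 LOAD — after: cnt=7, r=7 — load
T1 CAS — after: cnt=8, r=7 — ok

T1 = (2, 1)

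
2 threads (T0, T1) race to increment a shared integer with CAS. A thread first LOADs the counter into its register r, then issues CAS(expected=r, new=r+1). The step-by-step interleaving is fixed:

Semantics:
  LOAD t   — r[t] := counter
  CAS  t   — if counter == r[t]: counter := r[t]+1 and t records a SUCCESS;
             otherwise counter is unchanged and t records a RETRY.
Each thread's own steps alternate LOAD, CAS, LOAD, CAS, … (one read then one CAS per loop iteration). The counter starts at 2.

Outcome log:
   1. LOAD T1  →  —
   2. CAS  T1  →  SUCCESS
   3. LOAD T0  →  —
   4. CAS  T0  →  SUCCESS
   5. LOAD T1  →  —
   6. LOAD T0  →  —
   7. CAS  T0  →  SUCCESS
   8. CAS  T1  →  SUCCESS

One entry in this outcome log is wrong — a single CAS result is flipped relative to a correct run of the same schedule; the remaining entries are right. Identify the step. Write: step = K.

step = 8

Reference trace:
T1 LOAD — after: cnt=2, r=2 — load
T1 CAS — after: cnt=3, r=2 — ok
T0 LOAD — after: cnt=3, r=3 — load
T0 CAS — after: cnt=4, r=3 — ok
T1 LOAD — after: cnt=4, r=4 — load
T0 LOAD — after: cnt=4, r=4 — load
T0 CAS — after: cnt=5, r=4 — ok
T1 CAS — after: cnt=5, r=4 — retry
Flip is step 8.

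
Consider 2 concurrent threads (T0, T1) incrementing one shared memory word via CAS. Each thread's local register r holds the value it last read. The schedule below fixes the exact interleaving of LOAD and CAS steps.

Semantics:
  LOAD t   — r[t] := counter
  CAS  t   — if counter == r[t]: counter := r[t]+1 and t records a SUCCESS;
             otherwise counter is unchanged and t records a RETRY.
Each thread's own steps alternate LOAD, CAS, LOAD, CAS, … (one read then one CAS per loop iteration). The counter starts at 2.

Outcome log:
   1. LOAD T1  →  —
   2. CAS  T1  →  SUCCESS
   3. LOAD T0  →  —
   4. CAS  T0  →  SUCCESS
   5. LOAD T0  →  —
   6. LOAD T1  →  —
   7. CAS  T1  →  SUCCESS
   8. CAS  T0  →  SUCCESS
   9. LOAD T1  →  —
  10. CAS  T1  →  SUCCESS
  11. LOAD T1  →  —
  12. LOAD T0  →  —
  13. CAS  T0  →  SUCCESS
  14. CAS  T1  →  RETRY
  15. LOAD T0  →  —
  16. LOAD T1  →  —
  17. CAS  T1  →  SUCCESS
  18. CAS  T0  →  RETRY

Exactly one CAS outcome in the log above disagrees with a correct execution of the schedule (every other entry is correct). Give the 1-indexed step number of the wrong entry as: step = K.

step = 8

Reference trace:
T1 LOAD — after: cnt=2, r=2 — load
T1 CAS — after: cnt=3, r=2 — ok
T0 LOAD — after: cnt=3, r=3 — load
T0 CAS — after: cnt=4, r=3 — ok
T0 LOAD — after: cnt=4, r=4 — load
T1 LOAD — after: cnt=4, r=4 — load
T1 CAS — after: cnt=5, r=4 — ok
T0 CAS — after: cnt=5, r=4 — retry
T1 LOAD — after: cnt=5, r=5 — load
T1 CAS — after: cnt=6, r=5 — ok
T1 LOAD — after: cnt=6, r=6 — load
T0 LOAD — after: cnt=6, r=6 — load
T0 CAS — after: cnt=7, r=6 — ok
T1 CAS — after: cnt=7, r=6 — retry
T0 LOAD — after: cnt=7, r=7 — load
T1 LOAD — after: cnt=7, r=7 — load
T1 CAS — after: cnt=8, r=7 — ok
T0 CAS — after: cnt=8, r=7 — retry
Log disagrees first at step 8.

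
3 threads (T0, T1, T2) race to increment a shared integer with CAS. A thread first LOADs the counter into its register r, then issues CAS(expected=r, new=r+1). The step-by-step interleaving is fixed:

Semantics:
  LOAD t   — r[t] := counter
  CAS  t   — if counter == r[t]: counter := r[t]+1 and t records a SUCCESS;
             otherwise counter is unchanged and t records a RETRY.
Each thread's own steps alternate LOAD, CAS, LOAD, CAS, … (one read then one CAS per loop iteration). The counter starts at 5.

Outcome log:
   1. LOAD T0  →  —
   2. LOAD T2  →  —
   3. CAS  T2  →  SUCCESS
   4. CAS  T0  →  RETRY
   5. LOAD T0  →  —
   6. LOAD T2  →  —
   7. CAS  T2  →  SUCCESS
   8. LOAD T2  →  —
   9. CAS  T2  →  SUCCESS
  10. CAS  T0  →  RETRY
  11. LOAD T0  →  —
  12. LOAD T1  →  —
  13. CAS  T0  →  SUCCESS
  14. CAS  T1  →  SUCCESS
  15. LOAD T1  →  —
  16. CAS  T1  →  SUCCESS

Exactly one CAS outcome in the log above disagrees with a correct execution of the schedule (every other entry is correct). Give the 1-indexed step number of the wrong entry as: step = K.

Reference trace:
[1] T0.load  rd  (counter 5, T0.r 5)
[2] T2.load  rd  (counter 5, T2.r 5)
[3] T2.cas  hit  (counter 6, T2.r 5)
[4] T0.cas  miss  (counter 6, T0.r 5)
[5] T0.load  rd  (counter 6, T0.r 6)
[6] T2.load  rd  (counter 6, T2.r 6)
[7] T2.cas  hit  (counter 7, T2.r 6)
[8] T2.load  rd  (counter 7, T2.r 7)
[9] T2.cas  hit  (counter 8, T2.r 7)
[10] T0.cas  miss  (counter 8, T0.r 6)
[11] T0.load  rd  (counter 8, T0.r 8)
[12] T1.load  rd  (counter 8, T1.r 8)
[13] T0.cas  hit  (counter 9, T0.r 8)
[14] T1.cas  miss  (counter 9, T1.r 8)
[15] T1.load  rd  (counter 9, T1.r 9)
[16] T1.cas  hit  (counter 10, T1.r 9)
Log disagrees first at step 14.

step = 14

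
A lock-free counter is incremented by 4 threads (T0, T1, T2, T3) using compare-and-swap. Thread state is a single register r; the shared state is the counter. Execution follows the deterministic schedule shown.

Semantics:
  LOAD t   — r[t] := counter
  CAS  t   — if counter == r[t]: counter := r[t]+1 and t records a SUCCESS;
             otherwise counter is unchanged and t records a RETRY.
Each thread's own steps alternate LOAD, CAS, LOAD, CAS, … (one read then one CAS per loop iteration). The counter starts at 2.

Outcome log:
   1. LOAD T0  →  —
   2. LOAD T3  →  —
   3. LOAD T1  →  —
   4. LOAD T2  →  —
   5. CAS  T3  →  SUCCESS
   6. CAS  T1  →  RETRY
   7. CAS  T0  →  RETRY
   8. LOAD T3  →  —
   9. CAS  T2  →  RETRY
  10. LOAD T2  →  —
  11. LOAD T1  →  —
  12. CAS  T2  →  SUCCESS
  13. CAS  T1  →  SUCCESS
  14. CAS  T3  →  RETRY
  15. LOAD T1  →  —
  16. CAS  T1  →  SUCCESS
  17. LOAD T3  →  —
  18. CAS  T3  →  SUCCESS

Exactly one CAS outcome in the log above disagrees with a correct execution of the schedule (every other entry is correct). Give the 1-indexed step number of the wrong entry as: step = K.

step = 13

Re-executing:
#1 T0 reads 2
#2 T3 reads 2
#3 T1 reads 2
#4 T2 reads 2
#5 T3 CAS(2→3) writes; counter now 3
#6 T1 CAS(2→3) fails; counter now 3
#7 T0 CAS(2→3) fails; counter now 3
#8 T3 reads 3
#9 T2 CAS(2→3) fails; counter now 3
#10 T2 reads 3
#11 T1 reads 3
#12 T2 CAS(3→4) writes; counter now 4
#13 T1 CAS(3→4) fails; counter now 4
#14 T3 CAS(3→4) fails; counter now 4
#15 T1 reads 4
#16 T1 CAS(4→5) writes; counter now 5
#17 T3 reads 5
#18 T3 CAS(5→6) writes; counter now 6
Flip is step 13.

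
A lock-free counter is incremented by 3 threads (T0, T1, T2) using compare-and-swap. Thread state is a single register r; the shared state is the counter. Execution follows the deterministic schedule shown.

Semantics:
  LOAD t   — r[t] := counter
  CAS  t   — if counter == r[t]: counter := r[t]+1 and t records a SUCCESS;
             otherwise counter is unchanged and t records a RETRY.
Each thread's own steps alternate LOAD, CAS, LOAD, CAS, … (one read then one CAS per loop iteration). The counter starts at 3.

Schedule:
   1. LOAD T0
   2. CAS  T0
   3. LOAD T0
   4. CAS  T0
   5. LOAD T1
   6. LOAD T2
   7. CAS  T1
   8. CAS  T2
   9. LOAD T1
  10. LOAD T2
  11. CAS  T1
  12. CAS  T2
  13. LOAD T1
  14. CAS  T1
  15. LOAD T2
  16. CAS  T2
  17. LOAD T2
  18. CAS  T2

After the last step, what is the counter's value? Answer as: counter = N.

counter = 10

T0 LOAD — after: cnt=3, r=3 — load
T0 CAS — after: cnt=4, r=3 — ok
T0 LOAD — after: cnt=4, r=4 — load
T0 CAS — after: cnt=5, r=4 — ok
T1 LOAD — after: cnt=5, r=5 — load
T2 LOAD — after: cnt=5, r=5 — load
T1 CAS — after: cnt=6, r=5 — ok
T2 CAS — after: cnt=6, r=5 — retry
T1 LOAD — after: cnt=6, r=6 — load
T2 LOAD — after: cnt=6, r=6 — load
T1 CAS — after: cnt=7, r=6 — ok
T2 CAS — after: cnt=7, r=6 — retry
T1 LOAD — after: cnt=7, r=7 — load
T1 CAS — after: cnt=8, r=7 — ok
T2 LOAD — after: cnt=8, r=8 — load
T2 CAS — after: cnt=9, r=8 — ok
T2 LOAD — after: cnt=9, r=9 — load
T2 CAS — after: cnt=10, r=9 — ok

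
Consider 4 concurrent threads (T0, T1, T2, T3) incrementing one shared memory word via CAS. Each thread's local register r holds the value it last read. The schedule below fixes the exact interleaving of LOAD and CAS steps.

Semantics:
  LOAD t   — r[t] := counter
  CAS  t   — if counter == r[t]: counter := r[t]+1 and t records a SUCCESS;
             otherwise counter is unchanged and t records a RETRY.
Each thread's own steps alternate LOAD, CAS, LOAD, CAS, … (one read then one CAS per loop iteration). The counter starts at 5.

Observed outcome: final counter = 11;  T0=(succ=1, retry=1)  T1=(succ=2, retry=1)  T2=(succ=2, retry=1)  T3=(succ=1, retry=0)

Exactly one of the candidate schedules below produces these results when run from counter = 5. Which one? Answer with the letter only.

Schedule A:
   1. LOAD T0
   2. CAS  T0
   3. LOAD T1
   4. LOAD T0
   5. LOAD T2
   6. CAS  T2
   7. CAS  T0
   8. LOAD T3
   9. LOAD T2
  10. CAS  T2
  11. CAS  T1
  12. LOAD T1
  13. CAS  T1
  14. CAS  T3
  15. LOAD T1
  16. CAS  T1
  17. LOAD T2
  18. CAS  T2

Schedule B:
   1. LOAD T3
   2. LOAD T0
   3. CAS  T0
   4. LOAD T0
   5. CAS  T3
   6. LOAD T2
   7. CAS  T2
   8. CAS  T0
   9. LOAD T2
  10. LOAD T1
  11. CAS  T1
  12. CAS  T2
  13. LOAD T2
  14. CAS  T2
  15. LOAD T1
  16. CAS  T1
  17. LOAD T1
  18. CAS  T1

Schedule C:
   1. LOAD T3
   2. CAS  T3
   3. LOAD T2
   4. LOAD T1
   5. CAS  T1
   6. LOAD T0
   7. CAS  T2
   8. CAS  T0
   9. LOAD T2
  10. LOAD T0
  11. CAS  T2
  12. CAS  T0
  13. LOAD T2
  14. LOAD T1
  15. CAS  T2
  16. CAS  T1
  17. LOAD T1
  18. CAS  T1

C

Run C:
step 1: T3 LOAD ⇒ load; ctr=5 reg=5
step 2: T3 CAS ⇒ ok; ctr=6 reg=5
step 3: T2 LOAD ⇒ load; ctr=6 reg=6
step 4: T1 LOAD ⇒ load; ctr=6 reg=6
step 5: T1 CAS ⇒ ok; ctr=7 reg=6
step 6: T0 LOAD ⇒ load; ctr=7 reg=7
step 7: T2 CAS ⇒ retry; ctr=7 reg=6
step 8: T0 CAS ⇒ ok; ctr=8 reg=7
step 9: T2 LOAD ⇒ load; ctr=8 reg=8
step 10: T0 LOAD ⇒ load; ctr=8 reg=8
step 11: T2 CAS ⇒ ok; ctr=9 reg=8
step 12: T0 CAS ⇒ retry; ctr=9 reg=8
step 13: T2 LOAD ⇒ load; ctr=9 reg=9
step 14: T1 LOAD ⇒ load; ctr=9 reg=9
step 15: T2 CAS ⇒ ok; ctr=10 reg=9
step 16: T1 CAS ⇒ retry; ctr=10 reg=9
step 17: T1 LOAD ⇒ load; ctr=10 reg=10
step 18: T1 CAS ⇒ ok; ctr=11 reg=10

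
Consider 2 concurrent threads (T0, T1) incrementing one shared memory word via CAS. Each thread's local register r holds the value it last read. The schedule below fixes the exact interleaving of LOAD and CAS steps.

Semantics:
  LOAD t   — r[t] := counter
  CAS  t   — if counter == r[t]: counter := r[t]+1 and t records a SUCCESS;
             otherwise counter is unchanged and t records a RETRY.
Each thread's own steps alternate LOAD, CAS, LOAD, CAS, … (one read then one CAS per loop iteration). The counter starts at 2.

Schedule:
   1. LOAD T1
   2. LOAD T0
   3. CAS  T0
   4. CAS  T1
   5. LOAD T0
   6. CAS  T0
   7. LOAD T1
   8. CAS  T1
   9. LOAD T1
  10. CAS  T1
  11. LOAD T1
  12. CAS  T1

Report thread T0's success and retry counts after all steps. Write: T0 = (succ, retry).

T0 = (2, 0)

T1 LOAD — after: cnt=2, r=2 — load
T0 LOAD — after: cnt=2, r=2 — load
T0 CAS — after: cnt=3, r=2 — ok
T1 CAS — after: cnt=3, r=2 — retry
T0 LOAD — after: cnt=3, r=3 — load
T0 CAS — after: cnt=4, r=3 — ok
T1 LOAD — after: cnt=4, r=4 — load
T1 CAS — after: cnt=5, r=4 — ok
T1 LOAD — after: cnt=5, r=5 — load
T1 CAS — after: cnt=6, r=5 — ok
T1 LOAD — after: cnt=6, r=6 — load
T1 CAS — after: cnt=7, r=6 — ok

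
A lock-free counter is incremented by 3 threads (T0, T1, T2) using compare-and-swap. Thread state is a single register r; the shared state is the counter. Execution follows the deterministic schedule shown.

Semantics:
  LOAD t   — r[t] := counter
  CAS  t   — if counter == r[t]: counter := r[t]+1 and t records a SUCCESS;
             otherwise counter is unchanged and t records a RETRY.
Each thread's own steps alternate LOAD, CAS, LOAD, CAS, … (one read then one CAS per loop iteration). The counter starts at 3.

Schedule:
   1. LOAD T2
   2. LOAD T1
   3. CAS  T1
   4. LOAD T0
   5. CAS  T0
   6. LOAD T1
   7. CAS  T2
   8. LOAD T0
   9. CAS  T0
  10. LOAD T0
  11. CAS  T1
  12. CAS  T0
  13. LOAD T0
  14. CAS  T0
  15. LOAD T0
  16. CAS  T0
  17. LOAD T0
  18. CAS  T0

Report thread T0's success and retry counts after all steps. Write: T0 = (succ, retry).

T2 LOAD — after: cnt=3, r=3 — load
T1 LOAD — after: cnt=3, r=3 — load
T1 CAS — after: cnt=4, r=3 — ok
T0 LOAD — after: cnt=4, r=4 — load
T0 CAS — after: cnt=5, r=4 — ok
T1 LOAD — after: cnt=5, r=5 — load
T2 CAS — after: cnt=5, r=3 — retry
T0 LOAD — after: cnt=5, r=5 — load
T0 CAS — after: cnt=6, r=5 — ok
T0 LOAD — after: cnt=6, r=6 — load
T1 CAS — after: cnt=6, r=5 — retry
T0 CAS — after: cnt=7, r=6 — ok
T0 LOAD — after: cnt=7, r=7 — load
T0 CAS — after: cnt=8, r=7 — ok
T0 LOAD — after: cnt=8, r=8 — load
T0 CAS — after: cnt=9, r=8 — ok
T0 LOAD — after: cnt=9, r=9 — load
T0 CAS — after: cnt=10, r=9 — ok

T0 = (6, 0)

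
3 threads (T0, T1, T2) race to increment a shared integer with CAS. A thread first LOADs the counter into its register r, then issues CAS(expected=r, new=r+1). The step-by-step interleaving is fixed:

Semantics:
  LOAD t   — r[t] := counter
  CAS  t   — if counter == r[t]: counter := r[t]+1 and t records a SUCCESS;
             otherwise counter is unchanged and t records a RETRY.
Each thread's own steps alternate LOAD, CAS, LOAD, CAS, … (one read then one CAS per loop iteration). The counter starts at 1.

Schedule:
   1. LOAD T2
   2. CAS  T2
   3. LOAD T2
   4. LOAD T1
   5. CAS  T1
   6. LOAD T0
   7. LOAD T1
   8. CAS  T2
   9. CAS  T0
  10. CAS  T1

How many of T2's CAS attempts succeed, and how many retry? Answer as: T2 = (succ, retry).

step 1: T2 LOAD ⇒ load; ctr=1 reg=1
step 2: T2 CAS ⇒ ok; ctr=2 reg=1
step 3: T2 LOAD ⇒ load; ctr=2 reg=2
step 4: T1 LOAD ⇒ load; ctr=2 reg=2
step 5: T1 CAS ⇒ ok; ctr=3 reg=2
step 6: T0 LOAD ⇒ load; ctr=3 reg=3
step 7: T1 LOAD ⇒ load; ctr=3 reg=3
step 8: T2 CAS ⇒ retry; ctr=3 reg=2
step 9: T0 CAS ⇒ ok; ctr=4 reg=3
step 10: T1 CAS ⇒ retry; ctr=4 reg=3

T2 = (1, 1)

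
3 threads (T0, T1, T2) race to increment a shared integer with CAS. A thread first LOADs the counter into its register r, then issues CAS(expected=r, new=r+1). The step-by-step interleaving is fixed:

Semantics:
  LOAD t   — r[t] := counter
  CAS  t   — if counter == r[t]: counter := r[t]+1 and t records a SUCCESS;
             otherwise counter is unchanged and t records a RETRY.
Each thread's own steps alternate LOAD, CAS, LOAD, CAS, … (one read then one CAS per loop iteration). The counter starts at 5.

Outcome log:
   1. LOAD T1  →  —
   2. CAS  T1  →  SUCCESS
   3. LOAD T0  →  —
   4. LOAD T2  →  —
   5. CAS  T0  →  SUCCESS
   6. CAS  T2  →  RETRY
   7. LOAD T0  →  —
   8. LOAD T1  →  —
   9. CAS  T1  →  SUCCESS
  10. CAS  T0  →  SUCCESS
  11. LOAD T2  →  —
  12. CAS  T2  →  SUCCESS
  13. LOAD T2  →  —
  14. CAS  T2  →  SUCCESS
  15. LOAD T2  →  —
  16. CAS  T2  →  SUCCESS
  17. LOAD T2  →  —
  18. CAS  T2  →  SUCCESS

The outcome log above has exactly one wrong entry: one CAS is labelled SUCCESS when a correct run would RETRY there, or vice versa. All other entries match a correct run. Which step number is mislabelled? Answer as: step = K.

Correct run:
[1] T1.load  rd  (counter 5, T1.r 5)
[2] T1.cas  hit  (counter 6, T1.r 5)
[3] T0.load  rd  (counter 6, T0.r 6)
[4] T2.load  rd  (counter 6, T2.r 6)
[5] T0.cas  hit  (counter 7, T0.r 6)
[6] T2.cas  miss  (counter 7, T2.r 6)
[7] T0.load  rd  (counter 7, T0.r 7)
[8] T1.load  rd  (counter 7, T1.r 7)
[9] T1.cas  hit  (counter 8, T1.r 7)
[10] T0.cas  miss  (counter 8, T0.r 7)
[11] T2.load  rd  (counter 8, T2.r 8)
[12] T2.cas  hit  (counter 9, T2.r 8)
[13] T2.load  rd  (counter 9, T2.r 9)
[14] T2.cas  hit  (counter 10, T2.r 9)
[15] T2.load  rd  (counter 10, T2.r 10)
[16] T2.cas  hit  (counter 11, T2.r 10)
[17] T2.load  rd  (counter 11, T2.r 11)
[18] T2.cas  hit  (counter 12, T2.r 11)
Log disagrees first at step 10.

step = 10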